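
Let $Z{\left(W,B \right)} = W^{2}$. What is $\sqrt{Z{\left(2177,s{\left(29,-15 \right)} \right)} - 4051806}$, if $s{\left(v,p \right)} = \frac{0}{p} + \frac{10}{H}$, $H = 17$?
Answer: $\sqrt{687523} \approx 829.17$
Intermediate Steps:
$s{\left(v,p \right)} = \frac{10}{17}$ ($s{\left(v,p \right)} = \frac{0}{p} + \frac{10}{17} = 0 + 10 \cdot \frac{1}{17} = 0 + \frac{10}{17} = \frac{10}{17}$)
$\sqrt{Z{\left(2177,s{\left(29,-15 \right)} \right)} - 4051806} = \sqrt{2177^{2} - 4051806} = \sqrt{4739329 - 4051806} = \sqrt{687523}$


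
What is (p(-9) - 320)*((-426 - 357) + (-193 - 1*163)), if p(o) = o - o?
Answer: 364480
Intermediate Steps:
p(o) = 0
(p(-9) - 320)*((-426 - 357) + (-193 - 1*163)) = (0 - 320)*((-426 - 357) + (-193 - 1*163)) = -320*(-783 + (-193 - 163)) = -320*(-783 - 356) = -320*(-1139) = 364480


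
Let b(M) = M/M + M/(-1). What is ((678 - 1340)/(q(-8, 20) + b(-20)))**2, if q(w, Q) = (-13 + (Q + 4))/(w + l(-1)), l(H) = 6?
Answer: 1752976/961 ≈ 1824.1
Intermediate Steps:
b(M) = 1 - M (b(M) = 1 + M*(-1) = 1 - M)
q(w, Q) = (-9 + Q)/(6 + w) (q(w, Q) = (-13 + (Q + 4))/(w + 6) = (-13 + (4 + Q))/(6 + w) = (-9 + Q)/(6 + w))
((678 - 1340)/(q(-8, 20) + b(-20)))**2 = ((678 - 1340)/((-9 + 20)/(6 - 8) + (1 - 1*(-20))))**2 = (-662/(11/(-2) + (1 + 20)))**2 = (-662/(-1/2*11 + 21))**2 = (-662/(-11/2 + 21))**2 = (-662/31/2)**2 = (-662*2/31)**2 = (-1324/31)**2 = 1752976/961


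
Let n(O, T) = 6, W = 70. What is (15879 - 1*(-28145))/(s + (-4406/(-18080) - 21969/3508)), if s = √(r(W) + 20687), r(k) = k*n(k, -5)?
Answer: 16654781072927313280/1324391929791112519 + 2767104416261273600*√21107/1324391929791112519 ≈ 316.12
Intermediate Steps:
r(k) = 6*k (r(k) = k*6 = 6*k)
s = √21107 (s = √(6*70 + 20687) = √(420 + 20687) = √21107 ≈ 145.28)
(15879 - 1*(-28145))/(s + (-4406/(-18080) - 21969/3508)) = (15879 - 1*(-28145))/(√21107 + (-4406/(-18080) - 21969/3508)) = (15879 + 28145)/(√21107 + (-4406*(-1/18080) - 21969*1/3508)) = 44024/(√21107 + (2203/9040 - 21969/3508)) = 44024/(√21107 - 47717909/7928080) = 44024/(-47717909/7928080 + √21107)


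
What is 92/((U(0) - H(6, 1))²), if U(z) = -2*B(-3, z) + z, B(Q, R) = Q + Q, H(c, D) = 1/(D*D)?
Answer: 92/121 ≈ 0.76033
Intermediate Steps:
H(c, D) = D⁻² (H(c, D) = 1/(D²) = D⁻²)
B(Q, R) = 2*Q
U(z) = 12 + z (U(z) = -4*(-3) + z = -2*(-6) + z = 12 + z)
92/((U(0) - H(6, 1))²) = 92/(((12 + 0) - 1/1²)²) = 92/((12 - 1*1)²) = 92/((12 - 1)²) = 92/(11²) = 92/121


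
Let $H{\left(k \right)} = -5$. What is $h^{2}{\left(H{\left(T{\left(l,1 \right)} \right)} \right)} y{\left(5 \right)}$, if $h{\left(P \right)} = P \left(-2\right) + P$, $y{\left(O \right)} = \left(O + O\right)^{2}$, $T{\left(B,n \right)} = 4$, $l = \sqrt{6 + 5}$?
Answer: $2500$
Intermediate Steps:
$l = \sqrt{11} \approx 3.3166$
$y{\left(O \right)} = 4 O^{2}$ ($y{\left(O \right)} = \left(2 O\right)^{2} = 4 O^{2}$)
$h{\left(P \right)} = - P$ ($h{\left(P \right)} = - 2 P + P = - P$)
$h^{2}{\left(H{\left(T{\left(l,1 \right)} \right)} \right)} y{\left(5 \right)} = \left(\left(-1\right) \left(-5\right)\right)^{2} \cdot 4 \cdot 5^{2} = 5^{2} \cdot 4 \cdot 25 = 25 \cdot 100 = 2500$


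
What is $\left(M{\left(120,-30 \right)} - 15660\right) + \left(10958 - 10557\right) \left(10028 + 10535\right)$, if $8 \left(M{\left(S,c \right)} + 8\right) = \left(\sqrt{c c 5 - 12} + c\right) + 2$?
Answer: $\frac{16460183}{2} + \frac{\sqrt{1122}}{4} \approx 8.2301 \cdot 10^{6}$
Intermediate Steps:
$M{\left(S,c \right)} = - \frac{31}{4} + \frac{c}{8} + \frac{\sqrt{-12 + 5 c^{2}}}{8}$ ($M{\left(S,c \right)} = -8 + \frac{\left(\sqrt{c c 5 - 12} + c\right) + 2}{8} = -8 + \frac{\left(\sqrt{c^{2} \cdot 5 - 12} + c\right) + 2}{8} = -8 + \frac{\left(\sqrt{5 c^{2} - 12} + c\right) + 2}{8} = -8 + \frac{\left(\sqrt{-12 + 5 c^{2}} + c\right) + 2}{8} = -8 + \frac{\left(c + \sqrt{-12 + 5 c^{2}}\right) + 2}{8} = -8 + \frac{2 + c + \sqrt{-12 + 5 c^{2}}}{8} = -8 + \left(\frac{1}{4} + \frac{c}{8} + \frac{\sqrt{-12 + 5 c^{2}}}{8}\right) = - \frac{31}{4} + \frac{c}{8} + \frac{\sqrt{-12 + 5 c^{2}}}{8}$)
$\left(M{\left(120,-30 \right)} - 15660\right) + \left(10958 - 10557\right) \left(10028 + 10535\right) = \left(\left(- \frac{31}{4} + \frac{1}{8} \left(-30\right) + \frac{\sqrt{-12 + 5 \left(-30\right)^{2}}}{8}\right) - 15660\right) + \left(10958 - 10557\right) \left(10028 + 10535\right) = \left(\left(- \frac{31}{4} - \frac{15}{4} + \frac{\sqrt{-12 + 5 \cdot 900}}{8}\right) - 15660\right) + 401 \cdot 20563 = \left(\left(- \frac{31}{4} - \frac{15}{4} + \frac{\sqrt{-12 + 4500}}{8}\right) - 15660\right) + 8245763 = \left(\left(- \frac{31}{4} - \frac{15}{4} + \frac{\sqrt{4488}}{8}\right) - 15660\right) + 8245763 = \left(\left(- \frac{31}{4} - \frac{15}{4} + \frac{2 \sqrt{1122}}{8}\right) - 15660\right) + 8245763 = \left(\left(- \frac{31}{4} - \frac{15}{4} + \frac{\sqrt{1122}}{4}\right) - 15660\right) + 8245763 = \left(\left(- \frac{23}{2} + \frac{\sqrt{1122}}{4}\right) - 15660\right) + 8245763 = \left(- \frac{31343}{2} + \frac{\sqrt{1122}}{4}\right) + 8245763 = \frac{16460183}{2} + \frac{\sqrt{1122}}{4}$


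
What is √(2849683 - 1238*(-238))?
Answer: √3144327 ≈ 1773.2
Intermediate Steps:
√(2849683 - 1238*(-238)) = √(2849683 + 294644) = √3144327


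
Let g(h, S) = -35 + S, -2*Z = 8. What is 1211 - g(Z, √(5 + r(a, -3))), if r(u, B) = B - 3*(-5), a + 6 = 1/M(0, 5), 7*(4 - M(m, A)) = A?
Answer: 1246 - √17 ≈ 1241.9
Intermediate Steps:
Z = -4 (Z = -½*8 = -4)
M(m, A) = 4 - A/7
a = -131/23 (a = -6 + 1/(4 - ⅐*5) = -6 + 1/(4 - 5/7) = -6 + 1/(23/7) = -6 + 7/23 = -131/23 ≈ -5.6956)
r(u, B) = 15 + B (r(u, B) = B + 15 = 15 + B)
1211 - g(Z, √(5 + r(a, -3))) = 1211 - (-35 + √(5 + (15 - 3))) = 1211 - (-35 + √(5 + 12)) = 1211 - (-35 + √17) = 1211 + (35 - √17) = 1246 - √17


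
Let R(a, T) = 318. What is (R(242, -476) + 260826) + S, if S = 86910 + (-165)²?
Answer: 375279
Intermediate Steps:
S = 114135 (S = 86910 + 27225 = 114135)
(R(242, -476) + 260826) + S = (318 + 260826) + 114135 = 261144 + 114135 = 375279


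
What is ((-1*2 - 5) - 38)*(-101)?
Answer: 4545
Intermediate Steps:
((-1*2 - 5) - 38)*(-101) = ((-2 - 5) - 38)*(-101) = (-7 - 38)*(-101) = -45*(-101) = 4545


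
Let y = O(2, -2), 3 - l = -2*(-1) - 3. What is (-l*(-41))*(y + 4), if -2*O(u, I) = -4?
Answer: 984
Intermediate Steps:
O(u, I) = 2 (O(u, I) = -½*(-4) = 2)
l = 4 (l = 3 - (-2*(-1) - 3) = 3 - (2 - 3) = 3 - 1*(-1) = 3 + 1 = 4)
y = 2
(-l*(-41))*(y + 4) = (-1*4*(-41))*(2 + 4) = -4*(-41)*6 = 164*6 = 984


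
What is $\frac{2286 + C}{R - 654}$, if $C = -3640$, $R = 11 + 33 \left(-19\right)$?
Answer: $\frac{677}{635} \approx 1.0661$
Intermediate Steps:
$R = -616$ ($R = 11 - 627 = -616$)
$\frac{2286 + C}{R - 654} = \frac{2286 - 3640}{-616 - 654} = - \frac{1354}{-1270} = \left(-1354\right) \left(- \frac{1}{1270}\right) = \frac{677}{635}$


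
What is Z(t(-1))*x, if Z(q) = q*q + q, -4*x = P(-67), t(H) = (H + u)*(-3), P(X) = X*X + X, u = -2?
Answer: -99495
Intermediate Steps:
P(X) = X + X**2 (P(X) = X**2 + X = X + X**2)
t(H) = 6 - 3*H (t(H) = (H - 2)*(-3) = (-2 + H)*(-3) = 6 - 3*H)
x = -2211/2 (x = -(-67)*(1 - 67)/4 = -(-67)*(-66)/4 = -1/4*4422 = -2211/2 ≈ -1105.5)
Z(q) = q + q**2 (Z(q) = q**2 + q = q + q**2)
Z(t(-1))*x = ((6 - 3*(-1))*(1 + (6 - 3*(-1))))*(-2211/2) = ((6 + 3)*(1 + (6 + 3)))*(-2211/2) = (9*(1 + 9))*(-2211/2) = (9*10)*(-2211/2) = 90*(-2211/2) = -99495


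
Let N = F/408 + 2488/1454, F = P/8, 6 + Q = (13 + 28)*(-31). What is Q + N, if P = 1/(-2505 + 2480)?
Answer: -75654216727/59323200 ≈ -1275.3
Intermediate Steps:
Q = -1277 (Q = -6 + (13 + 28)*(-31) = -6 + 41*(-31) = -6 - 1271 = -1277)
P = -1/25 (P = 1/(-25) = -1/25 ≈ -0.040000)
F = -1/200 (F = -1/25/8 = -1/25*1/8 = -1/200 ≈ -0.0050000)
N = 101509673/59323200 (N = -1/200/408 + 2488/1454 = -1/200*1/408 + 2488*(1/1454) = -1/81600 + 1244/727 = 101509673/59323200 ≈ 1.7111)
Q + N = -1277 + 101509673/59323200 = -75654216727/59323200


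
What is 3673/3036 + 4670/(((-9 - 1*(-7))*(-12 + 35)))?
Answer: -304547/3036 ≈ -100.31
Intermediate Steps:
3673/3036 + 4670/(((-9 - 1*(-7))*(-12 + 35))) = 3673*(1/3036) + 4670/(((-9 + 7)*23)) = 3673/3036 + 4670/((-2*23)) = 3673/3036 + 4670/(-46) = 3673/3036 + 4670*(-1/46) = 3673/3036 - 2335/23 = -304547/3036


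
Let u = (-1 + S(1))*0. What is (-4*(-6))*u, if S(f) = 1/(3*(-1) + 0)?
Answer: 0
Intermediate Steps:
S(f) = -⅓ (S(f) = 1/(-3 + 0) = 1/(-3) = -⅓)
u = 0 (u = (-1 - ⅓)*0 = -4/3*0 = 0)
(-4*(-6))*u = -4*(-6)*0 = 24*0 = 0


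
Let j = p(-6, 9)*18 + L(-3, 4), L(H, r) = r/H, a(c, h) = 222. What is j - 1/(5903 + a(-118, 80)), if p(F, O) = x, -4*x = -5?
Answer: 777869/36750 ≈ 21.167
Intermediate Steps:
x = 5/4 (x = -1/4*(-5) = 5/4 ≈ 1.2500)
p(F, O) = 5/4
j = 127/6 (j = (5/4)*18 + 4/(-3) = 45/2 + 4*(-1/3) = 45/2 - 4/3 = 127/6 ≈ 21.167)
j - 1/(5903 + a(-118, 80)) = 127/6 - 1/(5903 + 222) = 127/6 - 1/6125 = 777869/36750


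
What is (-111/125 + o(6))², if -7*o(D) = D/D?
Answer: 813604/765625 ≈ 1.0627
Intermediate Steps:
o(D) = -⅐ (o(D) = -D/(7*D) = -⅐*1 = -⅐)
(-111/125 + o(6))² = (-111/125 - ⅐)² = (-902/875)² = 813604/765625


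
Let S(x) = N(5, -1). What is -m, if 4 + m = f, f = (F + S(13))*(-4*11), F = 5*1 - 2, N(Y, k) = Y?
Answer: 356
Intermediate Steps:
S(x) = 5
F = 3 (F = 5 - 2 = 3)
f = -352 (f = (3 + 5)*(-4*11) = 8*(-44) = -352)
m = -356 (m = -4 - 352 = -356)
-m = -1*(-356) = 356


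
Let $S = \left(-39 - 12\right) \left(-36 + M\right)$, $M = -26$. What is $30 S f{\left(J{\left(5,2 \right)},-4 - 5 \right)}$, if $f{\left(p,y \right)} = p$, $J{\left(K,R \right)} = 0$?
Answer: $0$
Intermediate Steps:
$S = 3162$ ($S = \left(-39 - 12\right) \left(-36 - 26\right) = \left(-51\right) \left(-62\right) = 3162$)
$30 S f{\left(J{\left(5,2 \right)},-4 - 5 \right)} = 30 \cdot 3162 \cdot 0 = 94860 \cdot 0 = 0$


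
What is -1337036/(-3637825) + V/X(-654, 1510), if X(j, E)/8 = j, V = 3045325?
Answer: -11071364045773/19033100400 ≈ -581.69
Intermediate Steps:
X(j, E) = 8*j
-1337036/(-3637825) + V/X(-654, 1510) = -1337036/(-3637825) + 3045325/((8*(-654))) = -1337036*(-1/3637825) + 3045325/(-5232) = 1337036/3637825 + 3045325*(-1/5232) = 1337036/3637825 - 3045325/5232 = -11071364045773/19033100400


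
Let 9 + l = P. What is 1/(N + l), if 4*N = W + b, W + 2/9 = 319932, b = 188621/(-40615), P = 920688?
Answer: 1462140/1463106157861 ≈ 9.9934e-7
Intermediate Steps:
b = -188621/40615 (b = 188621*(-1/40615) = -188621/40615 ≈ -4.6441)
l = 920679 (l = -9 + 920688 = 920679)
W = 2879386/9 (W = -2/9 + 319932 = 2879386/9 ≈ 3.1993e+5)
N = 116944564801/1462140 (N = (2879386/9 - 188621/40615)/4 = (¼)*(116944564801/365535) = 116944564801/1462140 ≈ 79982.)
1/(N + l) = 1/(116944564801/1462140 + 920679) = 1/(1463106157861/1462140) = 1462140/1463106157861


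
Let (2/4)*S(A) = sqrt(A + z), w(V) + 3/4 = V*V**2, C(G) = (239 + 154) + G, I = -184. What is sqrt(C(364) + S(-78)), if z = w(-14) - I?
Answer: sqrt(757 + I*sqrt(10555)) ≈ 27.577 + 1.8628*I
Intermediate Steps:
C(G) = 393 + G
w(V) = -3/4 + V**3 (w(V) = -3/4 + V*V**2 = -3/4 + V**3)
z = -10243/4 (z = (-3/4 + (-14)**3) - 1*(-184) = (-3/4 - 2744) + 184 = -10979/4 + 184 = -10243/4 ≈ -2560.8)
S(A) = 2*sqrt(-10243/4 + A) (S(A) = 2*sqrt(A - 10243/4) = 2*sqrt(-10243/4 + A))
sqrt(C(364) + S(-78)) = sqrt((393 + 364) + sqrt(-10243 + 4*(-78))) = sqrt(757 + sqrt(-10243 - 312)) = sqrt(757 + sqrt(-10555)) = sqrt(757 + I*sqrt(10555))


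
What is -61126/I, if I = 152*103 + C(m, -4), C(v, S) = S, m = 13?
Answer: -2351/602 ≈ -3.9053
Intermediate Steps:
I = 15652 (I = 152*103 - 4 = 15656 - 4 = 15652)
-61126/I = -61126/15652 = -61126*1/15652 = -2351/602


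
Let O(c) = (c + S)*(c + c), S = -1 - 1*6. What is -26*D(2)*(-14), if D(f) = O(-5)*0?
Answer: 0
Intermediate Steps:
S = -7 (S = -1 - 6 = -7)
O(c) = 2*c*(-7 + c) (O(c) = (c - 7)*(c + c) = (-7 + c)*(2*c) = 2*c*(-7 + c))
D(f) = 0 (D(f) = (2*(-5)*(-7 - 5))*0 = (2*(-5)*(-12))*0 = 120*0 = 0)
-26*D(2)*(-14) = -26*0*(-14) = 0*(-14) = 0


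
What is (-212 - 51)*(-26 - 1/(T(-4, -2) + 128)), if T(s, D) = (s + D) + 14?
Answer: 930231/136 ≈ 6839.9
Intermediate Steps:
T(s, D) = 14 + D + s (T(s, D) = (D + s) + 14 = 14 + D + s)
(-212 - 51)*(-26 - 1/(T(-4, -2) + 128)) = (-212 - 51)*(-26 - 1/((14 - 2 - 4) + 128)) = -263*(-26 - 1/(8 + 128)) = -263*(-26 - 1/136) = -263*(-3537/136) = 930231/136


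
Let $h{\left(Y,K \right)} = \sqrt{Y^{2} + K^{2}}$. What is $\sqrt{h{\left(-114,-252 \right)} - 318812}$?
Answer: $\sqrt{-318812 + 30 \sqrt{85}} \approx 564.39 i$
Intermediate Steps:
$h{\left(Y,K \right)} = \sqrt{K^{2} + Y^{2}}$
$\sqrt{h{\left(-114,-252 \right)} - 318812} = \sqrt{\sqrt{\left(-252\right)^{2} + \left(-114\right)^{2}} - 318812} = \sqrt{\sqrt{63504 + 12996} - 318812} = \sqrt{\sqrt{76500} - 318812} = \sqrt{30 \sqrt{85} - 318812} = \sqrt{-318812 + 30 \sqrt{85}}$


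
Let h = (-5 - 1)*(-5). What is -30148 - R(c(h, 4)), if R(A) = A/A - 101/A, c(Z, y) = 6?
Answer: -180793/6 ≈ -30132.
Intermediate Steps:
h = 30 (h = -6*(-5) = 30)
R(A) = 1 - 101/A
-30148 - R(c(h, 4)) = -30148 - (-101 + 6)/6 = -30148 - (-95)/6 = -30148 - 1*(-95/6) = -30148 + 95/6 = -180793/6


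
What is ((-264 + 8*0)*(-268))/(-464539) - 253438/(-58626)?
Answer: 56791964165/13617031707 ≈ 4.1707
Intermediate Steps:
((-264 + 8*0)*(-268))/(-464539) - 253438/(-58626) = ((-264 + 0)*(-268))*(-1/464539) - 253438*(-1/58626) = -264*(-268)*(-1/464539) + 126719/29313 = 70752*(-1/464539) + 126719/29313 = -70752/464539 + 126719/29313 = 56791964165/13617031707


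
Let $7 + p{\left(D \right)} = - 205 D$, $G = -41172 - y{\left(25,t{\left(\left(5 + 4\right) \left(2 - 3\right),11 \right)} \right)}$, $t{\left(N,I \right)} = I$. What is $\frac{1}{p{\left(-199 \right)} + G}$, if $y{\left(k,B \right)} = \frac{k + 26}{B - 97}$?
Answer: $- \frac{86}{32973} \approx -0.0026082$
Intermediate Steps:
$y{\left(k,B \right)} = \frac{26 + k}{-97 + B}$
$G = - \frac{3540741}{86}$ ($G = -41172 - \frac{26 + 25}{-97 + 11} = -41172 - \frac{1}{-86} \cdot 51 = -41172 - \left(- \frac{1}{86}\right) 51 = -41172 - - \frac{51}{86} = -41172 + \frac{51}{86} = - \frac{3540741}{86} \approx -41171.0$)
$p{\left(D \right)} = -7 - 205 D$
$\frac{1}{p{\left(-199 \right)} + G} = \frac{1}{\left(-7 - -40795\right) - \frac{3540741}{86}} = \frac{1}{\left(-7 + 40795\right) - \frac{3540741}{86}} = \frac{1}{40788 - \frac{3540741}{86}} = \frac{1}{- \frac{32973}{86}} = - \frac{86}{32973}$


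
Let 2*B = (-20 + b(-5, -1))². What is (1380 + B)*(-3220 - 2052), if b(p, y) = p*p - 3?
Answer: -7285904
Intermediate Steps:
b(p, y) = -3 + p² (b(p, y) = p² - 3 = -3 + p²)
B = 2 (B = (-20 + (-3 + (-5)²))²/2 = (-20 + (-3 + 25))²/2 = (-20 + 22)²/2 = (½)*2² = (½)*4 = 2)
(1380 + B)*(-3220 - 2052) = (1380 + 2)*(-3220 - 2052) = 1382*(-5272) = -7285904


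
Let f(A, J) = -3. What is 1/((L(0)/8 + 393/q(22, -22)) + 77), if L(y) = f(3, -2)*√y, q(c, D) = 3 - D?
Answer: 25/2318 ≈ 0.010785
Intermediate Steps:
L(y) = -3*√y
1/((L(0)/8 + 393/q(22, -22)) + 77) = 1/((-3*√0/8 + 393/(3 - 1*(-22))) + 77) = 1/((-3*0*(⅛) + 393/(3 + 22)) + 77) = 1/((0*(⅛) + 393/25) + 77) = 1/((0 + 393*(1/25)) + 77) = 1/((0 + 393/25) + 77) = 1/(393/25 + 77) = 1/(2318/25) = 25/2318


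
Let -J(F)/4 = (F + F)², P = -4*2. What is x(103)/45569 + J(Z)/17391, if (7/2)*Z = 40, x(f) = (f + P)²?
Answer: 3024469375/38832033471 ≈ 0.077886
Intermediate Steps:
P = -8
x(f) = (-8 + f)² (x(f) = (f - 8)² = (-8 + f)²)
Z = 80/7 (Z = (2/7)*40 = 80/7 ≈ 11.429)
J(F) = -16*F² (J(F) = -4*(F + F)² = -4*4*F² = -16*F²)
x(103)/45569 + J(Z)/17391 = (-8 + 103)²/45569 - 16*(80/7)²/17391 = 95²*(1/45569) - 16*6400/49*(1/17391) = 9025*(1/45569) - 102400/49*1/17391 = 9025/45569 - 102400/852159 = 3024469375/38832033471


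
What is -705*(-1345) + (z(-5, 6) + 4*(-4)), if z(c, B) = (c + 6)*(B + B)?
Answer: 948221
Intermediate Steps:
z(c, B) = 2*B*(6 + c) (z(c, B) = (6 + c)*(2*B) = 2*B*(6 + c))
-705*(-1345) + (z(-5, 6) + 4*(-4)) = -705*(-1345) + (2*6*(6 - 5) + 4*(-4)) = 948225 + (2*6*1 - 16) = 948225 + (12 - 16) = 948225 - 4 = 948221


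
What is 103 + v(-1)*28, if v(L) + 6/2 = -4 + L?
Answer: -121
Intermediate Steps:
v(L) = -7 + L (v(L) = -3 + (-4 + L) = -7 + L)
103 + v(-1)*28 = 103 + (-7 - 1)*28 = 103 - 8*28 = 103 - 224 = -121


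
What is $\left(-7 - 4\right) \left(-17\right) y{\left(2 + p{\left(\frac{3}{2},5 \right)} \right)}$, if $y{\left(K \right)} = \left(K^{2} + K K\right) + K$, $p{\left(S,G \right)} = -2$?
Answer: $0$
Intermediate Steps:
$y{\left(K \right)} = K + 2 K^{2}$ ($y{\left(K \right)} = \left(K^{2} + K^{2}\right) + K = 2 K^{2} + K = K + 2 K^{2}$)
$\left(-7 - 4\right) \left(-17\right) y{\left(2 + p{\left(\frac{3}{2},5 \right)} \right)} = \left(-7 - 4\right) \left(-17\right) \left(2 - 2\right) \left(1 + 2 \left(2 - 2\right)\right) = \left(-11\right) \left(-17\right) 0 \left(1 + 2 \cdot 0\right) = 187 \cdot 0 \left(1 + 0\right) = 187 \cdot 0 \cdot 1 = 187 \cdot 0 = 0$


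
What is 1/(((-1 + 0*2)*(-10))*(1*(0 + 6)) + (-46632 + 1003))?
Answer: -1/45569 ≈ -2.1945e-5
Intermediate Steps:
1/(((-1 + 0*2)*(-10))*(1*(0 + 6)) + (-46632 + 1003)) = 1/(((-1 + 0)*(-10))*(1*6) - 45629) = 1/(-1*(-10)*6 - 45629) = 1/(10*6 - 45629) = 1/(60 - 45629) = 1/(-45569) = -1/45569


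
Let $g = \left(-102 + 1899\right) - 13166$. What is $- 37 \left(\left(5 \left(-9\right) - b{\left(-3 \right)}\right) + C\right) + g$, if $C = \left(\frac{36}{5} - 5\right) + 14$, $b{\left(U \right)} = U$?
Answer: $- \frac{52072}{5} \approx -10414.0$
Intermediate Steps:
$C = \frac{81}{5}$ ($C = \left(36 \cdot \frac{1}{5} - 5\right) + 14 = \left(\frac{36}{5} - 5\right) + 14 = \frac{11}{5} + 14 = \frac{81}{5} \approx 16.2$)
$g = -11369$ ($g = 1797 - 13166 = -11369$)
$- 37 \left(\left(5 \left(-9\right) - b{\left(-3 \right)}\right) + C\right) + g = - 37 \left(\left(5 \left(-9\right) - -3\right) + \frac{81}{5}\right) - 11369 = - 37 \left(\left(-45 + 3\right) + \frac{81}{5}\right) - 11369 = - 37 \left(-42 + \frac{81}{5}\right) - 11369 = \left(-37\right) \left(- \frac{129}{5}\right) - 11369 = \frac{4773}{5} - 11369 = - \frac{52072}{5}$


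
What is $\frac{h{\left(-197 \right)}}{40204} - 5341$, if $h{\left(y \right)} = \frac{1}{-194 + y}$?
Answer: $- \frac{83959259525}{15719764} \approx -5341.0$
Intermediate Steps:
$\frac{h{\left(-197 \right)}}{40204} - 5341 = \frac{1}{\left(-194 - 197\right) 40204} - 5341 = \frac{1}{-391} \cdot \frac{1}{40204} - 5341 = \left(- \frac{1}{391}\right) \frac{1}{40204} - 5341 = - \frac{1}{15719764} - 5341 = - \frac{83959259525}{15719764}$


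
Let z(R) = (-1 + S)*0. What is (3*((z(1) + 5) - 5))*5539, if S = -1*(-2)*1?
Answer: 0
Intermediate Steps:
S = 2 (S = 2*1 = 2)
z(R) = 0 (z(R) = (-1 + 2)*0 = 1*0 = 0)
(3*((z(1) + 5) - 5))*5539 = (3*((0 + 5) - 5))*5539 = (3*(5 - 5))*5539 = (3*0)*5539 = 0*5539 = 0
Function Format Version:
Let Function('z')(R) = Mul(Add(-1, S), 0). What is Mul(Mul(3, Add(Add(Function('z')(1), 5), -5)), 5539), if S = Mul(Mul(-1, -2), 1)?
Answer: 0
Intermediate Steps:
S = 2 (S = Mul(2, 1) = 2)
Function('z')(R) = 0 (Function('z')(R) = Mul(Add(-1, 2), 0) = Mul(1, 0) = 0)
Mul(Mul(3, Add(Add(Function('z')(1), 5), -5)), 5539) = Mul(Mul(3, Add(Add(0, 5), -5)), 5539) = Mul(Mul(3, Add(5, -5)), 5539) = Mul(Mul(3, 0), 5539) = Mul(0, 5539) = 0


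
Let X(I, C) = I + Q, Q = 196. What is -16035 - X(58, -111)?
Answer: -16289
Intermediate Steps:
X(I, C) = 196 + I (X(I, C) = I + 196 = 196 + I)
-16035 - X(58, -111) = -16035 - (196 + 58) = -16035 - 1*254 = -16035 - 254 = -16289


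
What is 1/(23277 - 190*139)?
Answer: -1/3133 ≈ -0.00031918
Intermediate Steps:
1/(23277 - 190*139) = 1/(23277 - 26410) = 1/(-3133) = -1/3133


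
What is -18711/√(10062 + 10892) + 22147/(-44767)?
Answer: -22147/44767 - 18711*√20954/20954 ≈ -129.75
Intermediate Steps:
-18711/√(10062 + 10892) + 22147/(-44767) = -18711*√20954/20954 + 22147*(-1/44767) = -18711*√20954/20954 - 22147/44767 = -22147/44767 - 18711*√20954/20954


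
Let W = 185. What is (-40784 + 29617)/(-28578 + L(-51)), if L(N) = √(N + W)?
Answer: 159565263/408350975 + 11167*√134/816701950 ≈ 0.39091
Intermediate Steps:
L(N) = √(185 + N) (L(N) = √(N + 185) = √(185 + N))
(-40784 + 29617)/(-28578 + L(-51)) = (-40784 + 29617)/(-28578 + √(185 - 51)) = -11167/(-28578 + √134)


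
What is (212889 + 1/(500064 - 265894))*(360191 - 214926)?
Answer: 1448356464306943/46834 ≈ 3.0925e+10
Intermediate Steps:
(212889 + 1/(500064 - 265894))*(360191 - 214926) = (212889 + 1/234170)*145265 = (49852217131/234170)*145265 = 1448356464306943/46834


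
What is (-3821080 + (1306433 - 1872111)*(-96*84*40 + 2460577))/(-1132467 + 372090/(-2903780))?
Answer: 351192736140347068/328843539735 ≈ 1.0680e+6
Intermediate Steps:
(-3821080 + (1306433 - 1872111)*(-96*84*40 + 2460577))/(-1132467 + 372090/(-2903780)) = (-3821080 - 565678*(-8064*40 + 2460577))/(-1132467 + 372090*(-1/2903780)) = (-3821080 - 565678*(-322560 + 2460577))/(-1132467 - 37209/290378) = (-3821080 - 565678*2138017)/(-328843539735/290378) = (-3821080 - 1209429180526)*(-290378/328843539735) = -1209433001606*(-290378/328843539735) = 351192736140347068/328843539735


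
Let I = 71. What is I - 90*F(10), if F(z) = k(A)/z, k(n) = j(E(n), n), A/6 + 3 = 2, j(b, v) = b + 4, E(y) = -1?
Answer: 44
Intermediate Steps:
j(b, v) = 4 + b
A = -6 (A = -18 + 6*2 = -18 + 12 = -6)
k(n) = 3 (k(n) = 4 - 1 = 3)
F(z) = 3/z
I - 90*F(10) = 71 - 270/10 = 71 - 90*3/10 = 71 - 27 = 44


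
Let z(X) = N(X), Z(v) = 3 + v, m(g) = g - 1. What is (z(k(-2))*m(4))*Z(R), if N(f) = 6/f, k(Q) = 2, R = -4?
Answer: -9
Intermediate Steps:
m(g) = -1 + g
z(X) = 6/X
(z(k(-2))*m(4))*Z(R) = ((6/2)*(-1 + 4))*(3 - 4) = ((6*(½))*3)*(-1) = (3*3)*(-1) = 9*(-1) = -9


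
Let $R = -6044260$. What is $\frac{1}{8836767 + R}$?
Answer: $\frac{1}{2792507} \approx 3.581 \cdot 10^{-7}$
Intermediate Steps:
$\frac{1}{8836767 + R} = \frac{1}{8836767 - 6044260} = \frac{1}{2792507}$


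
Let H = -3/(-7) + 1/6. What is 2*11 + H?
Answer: 949/42 ≈ 22.595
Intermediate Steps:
H = 25/42 (H = -3*(-1/7) + 1*(1/6) = 3/7 + 1/6 = 25/42 ≈ 0.59524)
2*11 + H = 2*11 + 25/42 = 22 + 25/42 = 949/42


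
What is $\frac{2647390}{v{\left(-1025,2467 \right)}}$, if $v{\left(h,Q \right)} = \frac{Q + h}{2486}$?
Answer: $\frac{3290705770}{721} \approx 4.5641 \cdot 10^{6}$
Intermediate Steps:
$v{\left(h,Q \right)} = \frac{Q}{2486} + \frac{h}{2486}$ ($v{\left(h,Q \right)} = \left(Q + h\right) \frac{1}{2486} = \frac{Q}{2486} + \frac{h}{2486}$)
$\frac{2647390}{v{\left(-1025,2467 \right)}} = \frac{2647390}{\frac{1}{2486} \cdot 2467 + \frac{1}{2486} \left(-1025\right)} = \frac{2647390}{\frac{2467}{2486} - \frac{1025}{2486}} = \frac{2647390}{\frac{721}{1243}} = 2647390 \cdot \frac{1243}{721} = \frac{3290705770}{721}$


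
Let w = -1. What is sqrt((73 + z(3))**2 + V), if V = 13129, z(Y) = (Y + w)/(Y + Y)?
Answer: sqrt(166561)/3 ≈ 136.04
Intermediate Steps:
z(Y) = (-1 + Y)/(2*Y) (z(Y) = (Y - 1)/(Y + Y) = (-1 + Y)/((2*Y)) = (-1 + Y)*(1/(2*Y)) = (-1 + Y)/(2*Y))
sqrt((73 + z(3))**2 + V) = sqrt((73 + (1/2)*(-1 + 3)/3)**2 + 13129) = sqrt((73 + (1/2)*(1/3)*2)**2 + 13129) = sqrt((73 + 1/3)**2 + 13129) = sqrt((220/3)**2 + 13129) = sqrt(48400/9 + 13129) = sqrt(166561/9) = sqrt(166561)/3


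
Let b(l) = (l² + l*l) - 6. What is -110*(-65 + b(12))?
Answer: -23870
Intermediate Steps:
b(l) = -6 + 2*l² (b(l) = (l² + l²) - 6 = 2*l² - 6 = -6 + 2*l²)
-110*(-65 + b(12)) = -110*(-65 + (-6 + 2*12²)) = -110*(-65 + (-6 + 2*144)) = -110*(-65 + (-6 + 288)) = -110*(-65 + 282) = -110*217 = -23870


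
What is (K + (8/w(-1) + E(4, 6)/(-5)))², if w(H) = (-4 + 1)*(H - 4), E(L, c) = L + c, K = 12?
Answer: 24964/225 ≈ 110.95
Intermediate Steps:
w(H) = 12 - 3*H (w(H) = -3*(-4 + H) = 12 - 3*H)
(K + (8/w(-1) + E(4, 6)/(-5)))² = (12 + (8/(12 - 3*(-1)) + (4 + 6)/(-5)))² = (12 + (8/(12 + 3) + 10*(-⅕)))² = (12 + (8/15 - 2))² = (12 - 22/15)² = (158/15)² = 24964/225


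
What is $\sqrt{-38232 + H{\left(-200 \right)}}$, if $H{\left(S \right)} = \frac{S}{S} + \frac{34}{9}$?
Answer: $\frac{i \sqrt{344045}}{3} \approx 195.52 i$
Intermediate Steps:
$H{\left(S \right)} = \frac{43}{9}$ ($H{\left(S \right)} = 1 + 34 \cdot \frac{1}{9} = 1 + \frac{34}{9} = \frac{43}{9}$)
$\sqrt{-38232 + H{\left(-200 \right)}} = \sqrt{-38232 + \frac{43}{9}} = \sqrt{- \frac{344045}{9}} = \frac{i \sqrt{344045}}{3}$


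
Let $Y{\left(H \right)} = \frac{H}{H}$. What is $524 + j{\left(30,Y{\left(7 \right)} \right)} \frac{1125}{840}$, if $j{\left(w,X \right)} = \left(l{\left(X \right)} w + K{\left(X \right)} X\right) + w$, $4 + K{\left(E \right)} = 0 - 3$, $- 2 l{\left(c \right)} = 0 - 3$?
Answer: $\frac{8611}{14} \approx 615.07$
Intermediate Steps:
$l{\left(c \right)} = \frac{3}{2}$ ($l{\left(c \right)} = - \frac{0 - 3}{2} = \left(- \frac{1}{2}\right) \left(-3\right) = \frac{3}{2}$)
$K{\left(E \right)} = -7$ ($K{\left(E \right)} = -4 + \left(0 - 3\right) = -4 - 3 = -7$)
$Y{\left(H \right)} = 1$
$j{\left(w,X \right)} = - 7 X + \frac{5 w}{2}$ ($j{\left(w,X \right)} = \left(\frac{3 w}{2} - 7 X\right) + w = \left(- 7 X + \frac{3 w}{2}\right) + w = - 7 X + \frac{5 w}{2}$)
$524 + j{\left(30,Y{\left(7 \right)} \right)} \frac{1125}{840} = 524 + \left(\left(-7\right) 1 + \frac{5}{2} \cdot 30\right) \frac{1125}{840} = 524 + \left(-7 + 75\right) 1125 \cdot \frac{1}{840} = 524 + 68 \cdot \frac{75}{56} = 524 + \frac{1275}{14} = \frac{8611}{14}$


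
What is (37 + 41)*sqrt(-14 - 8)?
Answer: 78*I*sqrt(22) ≈ 365.85*I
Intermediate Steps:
(37 + 41)*sqrt(-14 - 8) = 78*sqrt(-22) = 78*(I*sqrt(22)) = 78*I*sqrt(22)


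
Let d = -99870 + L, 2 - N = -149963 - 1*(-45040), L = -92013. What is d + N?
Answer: -86958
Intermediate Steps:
N = 104925 (N = 2 - (-149963 - 1*(-45040)) = 2 - (-149963 + 45040) = 2 - 1*(-104923) = 2 + 104923 = 104925)
d = -191883 (d = -99870 - 92013 = -191883)
d + N = -191883 + 104925 = -86958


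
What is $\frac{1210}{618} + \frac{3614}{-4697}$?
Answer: $\frac{1724959}{1451373} \approx 1.1885$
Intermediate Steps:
$\frac{1210}{618} + \frac{3614}{-4697} = 1210 \cdot \frac{1}{618} + 3614 \left(- \frac{1}{4697}\right) = \frac{605}{309} - \frac{3614}{4697} = \frac{1724959}{1451373}$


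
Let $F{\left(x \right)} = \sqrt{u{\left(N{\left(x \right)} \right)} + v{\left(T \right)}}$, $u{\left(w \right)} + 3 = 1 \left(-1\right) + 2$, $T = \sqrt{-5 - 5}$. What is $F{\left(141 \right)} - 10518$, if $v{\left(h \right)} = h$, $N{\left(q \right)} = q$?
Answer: $-10518 + \sqrt{-2 + i \sqrt{10}} \approx -10517.0 + 1.6944 i$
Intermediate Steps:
$T = i \sqrt{10}$ ($T = \sqrt{-10} = i \sqrt{10} \approx 3.1623 i$)
$u{\left(w \right)} = -2$ ($u{\left(w \right)} = -3 + \left(1 \left(-1\right) + 2\right) = -3 + \left(-1 + 2\right) = -3 + 1 = -2$)
$F{\left(x \right)} = \sqrt{-2 + i \sqrt{10}}$
$F{\left(141 \right)} - 10518 = \sqrt{-2 + i \sqrt{10}} - 10518 = -10518 + \sqrt{-2 + i \sqrt{10}}$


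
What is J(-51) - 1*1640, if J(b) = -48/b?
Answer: -27864/17 ≈ -1639.1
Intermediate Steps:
J(-51) - 1*1640 = -48/(-51) - 1*1640 = -48*(-1/51) - 1640 = 16/17 - 1640 = -27864/17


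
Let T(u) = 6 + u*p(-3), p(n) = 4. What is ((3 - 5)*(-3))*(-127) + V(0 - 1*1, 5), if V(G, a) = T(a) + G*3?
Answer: -739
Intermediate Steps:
T(u) = 6 + 4*u (T(u) = 6 + u*4 = 6 + 4*u)
V(G, a) = 6 + 3*G + 4*a (V(G, a) = (6 + 4*a) + G*3 = (6 + 4*a) + 3*G = 6 + 3*G + 4*a)
((3 - 5)*(-3))*(-127) + V(0 - 1*1, 5) = ((3 - 5)*(-3))*(-127) + (6 + 3*(0 - 1*1) + 4*5) = -2*(-3)*(-127) + (6 + 3*(0 - 1) + 20) = 6*(-127) + (6 + 3*(-1) + 20) = -762 + (6 - 3 + 20) = -762 + 23 = -739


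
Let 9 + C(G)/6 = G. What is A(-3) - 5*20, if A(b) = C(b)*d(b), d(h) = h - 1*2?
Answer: 260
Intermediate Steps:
C(G) = -54 + 6*G
d(h) = -2 + h (d(h) = h - 2 = -2 + h)
A(b) = (-54 + 6*b)*(-2 + b)
A(-3) - 5*20 = 6*(-9 - 3)*(-2 - 3) - 5*20 = 6*(-12)*(-5) - 100 = 360 - 100 = 260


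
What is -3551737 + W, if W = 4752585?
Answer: 1200848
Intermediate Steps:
-3551737 + W = -3551737 + 4752585 = 1200848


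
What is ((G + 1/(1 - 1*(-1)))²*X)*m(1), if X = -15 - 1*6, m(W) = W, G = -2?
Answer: -189/4 ≈ -47.250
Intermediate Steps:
X = -21 (X = -15 - 6 = -21)
((G + 1/(1 - 1*(-1)))²*X)*m(1) = ((-2 + 1/(1 - 1*(-1)))²*(-21))*1 = ((-2 + 1/(1 + 1))²*(-21))*1 = ((-2 + 1/2)²*(-21))*1 = ((-2 + ½)²*(-21))*1 = ((-3/2)²*(-21))*1 = ((9/4)*(-21))*1 = -189/4*1 = -189/4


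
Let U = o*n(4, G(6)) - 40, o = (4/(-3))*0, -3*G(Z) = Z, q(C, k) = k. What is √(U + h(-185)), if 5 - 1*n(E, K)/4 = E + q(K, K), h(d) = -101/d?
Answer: 3*I*√150035/185 ≈ 6.2813*I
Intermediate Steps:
G(Z) = -Z/3
o = 0 (o = (4*(-⅓))*0 = -4/3*0 = 0)
n(E, K) = 20 - 4*E - 4*K (n(E, K) = 20 - 4*(E + K) = 20 + (-4*E - 4*K) = 20 - 4*E - 4*K)
U = -40 (U = 0*(20 - 4*4 - (-4)*6/3) - 40 = 0*(20 - 16 - 4*(-2)) - 40 = 0*(20 - 16 + 8) - 40 = 0*12 - 40 = 0 - 40 = -40)
√(U + h(-185)) = √(-40 - 101/(-185)) = √(-40 - 101*(-1/185)) = √(-40 + 101/185) = √(-7299/185) = 3*I*√150035/185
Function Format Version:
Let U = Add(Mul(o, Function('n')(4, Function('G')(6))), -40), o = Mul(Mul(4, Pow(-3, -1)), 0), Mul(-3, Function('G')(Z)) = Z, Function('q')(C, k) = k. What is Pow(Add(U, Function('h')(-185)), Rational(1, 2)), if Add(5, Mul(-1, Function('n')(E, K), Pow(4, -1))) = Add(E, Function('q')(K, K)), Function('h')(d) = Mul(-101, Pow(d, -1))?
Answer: Mul(Rational(3, 185), I, Pow(150035, Rational(1, 2))) ≈ Mul(6.2813, I)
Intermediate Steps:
Function('G')(Z) = Mul(Rational(-1, 3), Z)
o = 0 (o = Mul(Mul(4, Rational(-1, 3)), 0) = Mul(Rational(-4, 3), 0) = 0)
Function('n')(E, K) = Add(20, Mul(-4, E), Mul(-4, K)) (Function('n')(E, K) = Add(20, Mul(-4, Add(E, K))) = Add(20, Add(Mul(-4, E), Mul(-4, K))) = Add(20, Mul(-4, E), Mul(-4, K)))
U = -40 (U = Add(Mul(0, Add(20, Mul(-4, 4), Mul(-4, Mul(Rational(-1, 3), 6)))), -40) = Add(Mul(0, Add(20, -16, Mul(-4, -2))), -40) = Add(Mul(0, Add(20, -16, 8)), -40) = Add(Mul(0, 12), -40) = Add(0, -40) = -40)
Pow(Add(U, Function('h')(-185)), Rational(1, 2)) = Pow(Add(-40, Mul(-101, Pow(-185, -1))), Rational(1, 2)) = Pow(Add(-40, Mul(-101, Rational(-1, 185))), Rational(1, 2)) = Pow(Add(-40, Rational(101, 185)), Rational(1, 2)) = Pow(Rational(-7299, 185), Rational(1, 2)) = Mul(Rational(3, 185), I, Pow(150035, Rational(1, 2)))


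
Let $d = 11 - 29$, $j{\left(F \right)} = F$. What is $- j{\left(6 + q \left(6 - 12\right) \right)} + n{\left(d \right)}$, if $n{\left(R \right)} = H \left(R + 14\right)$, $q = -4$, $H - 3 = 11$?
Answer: $-86$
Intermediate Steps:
$H = 14$ ($H = 3 + 11 = 14$)
$d = -18$ ($d = 11 - 29 = -18$)
$n{\left(R \right)} = 196 + 14 R$ ($n{\left(R \right)} = 14 \left(R + 14\right) = 14 \left(14 + R\right) = 196 + 14 R$)
$- j{\left(6 + q \left(6 - 12\right) \right)} + n{\left(d \right)} = - (6 - 4 \left(6 - 12\right)) + \left(196 + 14 \left(-18\right)\right) = - (6 - 4 \left(6 - 12\right)) + \left(196 - 252\right) = - (6 - -24) - 56 = - (6 + 24) - 56 = \left(-1\right) 30 - 56 = -30 - 56 = -86$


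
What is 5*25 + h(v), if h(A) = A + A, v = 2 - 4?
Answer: 121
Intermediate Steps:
v = -2
h(A) = 2*A
5*25 + h(v) = 5*25 + 2*(-2) = 125 - 4 = 121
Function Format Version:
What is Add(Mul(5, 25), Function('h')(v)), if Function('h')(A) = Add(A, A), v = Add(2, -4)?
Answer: 121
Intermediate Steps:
v = -2
Function('h')(A) = Mul(2, A)
Add(Mul(5, 25), Function('h')(v)) = Add(Mul(5, 25), Mul(2, -2)) = Add(125, -4) = 121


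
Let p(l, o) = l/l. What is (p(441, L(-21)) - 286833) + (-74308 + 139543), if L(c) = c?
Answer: -221597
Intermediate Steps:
p(l, o) = 1
(p(441, L(-21)) - 286833) + (-74308 + 139543) = (1 - 286833) + (-74308 + 139543) = -286832 + 65235 = -221597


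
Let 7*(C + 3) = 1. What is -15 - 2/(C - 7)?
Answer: -1021/69 ≈ -14.797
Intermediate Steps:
C = -20/7 (C = -3 + (1/7)*1 = -3 + 1/7 = -20/7 ≈ -2.8571)
-15 - 2/(C - 7) = -15 - 2/(-20/7 - 7) = -15 - 2/(-69/7) = -15 - 7/69*(-2) = -15 + 14/69 = -1021/69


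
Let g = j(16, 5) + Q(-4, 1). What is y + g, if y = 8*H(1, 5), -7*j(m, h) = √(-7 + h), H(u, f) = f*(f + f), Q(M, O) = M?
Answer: 396 - I*√2/7 ≈ 396.0 - 0.20203*I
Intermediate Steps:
H(u, f) = 2*f² (H(u, f) = f*(2*f) = 2*f²)
j(m, h) = -√(-7 + h)/7
g = -4 - I*√2/7 (g = -√(-7 + 5)/7 - 4 = -I*√2/7 - 4 = -4 - I*√2/7 ≈ -4.0 - 0.20203*I)
y = 400 (y = 8*(2*5²) = 8*(2*25) = 8*50 = 400)
y + g = 400 + (-4 - I*√2/7) = 396 - I*√2/7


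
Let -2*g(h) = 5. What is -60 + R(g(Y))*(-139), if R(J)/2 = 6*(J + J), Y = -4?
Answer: 8280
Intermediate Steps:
g(h) = -5/2 (g(h) = -½*5 = -5/2)
R(J) = 24*J (R(J) = 2*(6*(J + J)) = 2*(6*(2*J)) = 2*(12*J) = 24*J)
-60 + R(g(Y))*(-139) = -60 + (24*(-5/2))*(-139) = -60 - 60*(-139) = -60 + 8340 = 8280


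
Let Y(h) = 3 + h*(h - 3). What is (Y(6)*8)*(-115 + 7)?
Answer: -18144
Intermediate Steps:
Y(h) = 3 + h*(-3 + h)
(Y(6)*8)*(-115 + 7) = ((3 + 6² - 3*6)*8)*(-115 + 7) = ((3 + 36 - 18)*8)*(-108) = (21*8)*(-108) = 168*(-108) = -18144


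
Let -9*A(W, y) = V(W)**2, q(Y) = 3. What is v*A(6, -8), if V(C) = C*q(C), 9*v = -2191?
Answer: 8764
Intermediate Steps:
v = -2191/9 (v = (1/9)*(-2191) = -2191/9 ≈ -243.44)
V(C) = 3*C (V(C) = C*3 = 3*C)
A(W, y) = -W**2 (A(W, y) = -9*W**2/9 = -W**2)
v*A(6, -8) = -(-2191)*6**2/9 = -(-2191)*36/9 = -2191/9*(-36) = 8764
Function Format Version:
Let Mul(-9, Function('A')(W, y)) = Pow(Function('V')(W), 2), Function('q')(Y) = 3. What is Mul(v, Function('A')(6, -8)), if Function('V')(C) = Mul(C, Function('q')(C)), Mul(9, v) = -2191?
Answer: 8764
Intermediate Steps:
v = Rational(-2191, 9) (v = Mul(Rational(1, 9), -2191) = Rational(-2191, 9) ≈ -243.44)
Function('V')(C) = Mul(3, C) (Function('V')(C) = Mul(C, 3) = Mul(3, C))
Function('A')(W, y) = Mul(-1, Pow(W, 2)) (Function('A')(W, y) = Mul(Rational(-1, 9), Pow(Mul(3, W), 2)) = Mul(Rational(-1, 9), Mul(9, Pow(W, 2))) = Mul(-1, Pow(W, 2)))
Mul(v, Function('A')(6, -8)) = Mul(Rational(-2191, 9), Mul(-1, Pow(6, 2))) = Mul(Rational(-2191, 9), Mul(-1, 36)) = Mul(Rational(-2191, 9), -36) = 8764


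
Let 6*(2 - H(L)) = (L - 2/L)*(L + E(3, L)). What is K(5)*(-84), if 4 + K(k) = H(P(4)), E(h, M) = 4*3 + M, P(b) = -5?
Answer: 196/5 ≈ 39.200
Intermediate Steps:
E(h, M) = 12 + M
H(L) = 2 - (12 + 2*L)*(L - 2/L)/6 (H(L) = 2 - (L - 2/L)*(L + (12 + L))/6 = 2 - (L - 2/L)*(12 + 2*L)/6 = 2 - (12 + 2*L)*(L - 2/L)/6)
K(k) = -7/15 (K(k) = -4 + (8/3 - 2*(-5) + 4/(-5) - ⅓*(-5)²) = -4 + (8/3 + 10 + 4*(-⅕) - ⅓*25) = -4 + (8/3 + 10 - ⅘ - 25/3) = -4 + 53/15 = -7/15)
K(5)*(-84) = -7/15*(-84) = 196/5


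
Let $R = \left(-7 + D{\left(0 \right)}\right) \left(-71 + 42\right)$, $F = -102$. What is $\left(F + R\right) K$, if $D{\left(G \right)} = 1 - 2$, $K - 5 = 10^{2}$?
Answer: $13650$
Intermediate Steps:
$K = 105$ ($K = 5 + 10^{2} = 5 + 100 = 105$)
$D{\left(G \right)} = -1$
$R = 232$ ($R = \left(-7 - 1\right) \left(-71 + 42\right) = \left(-8\right) \left(-29\right) = 232$)
$\left(F + R\right) K = \left(-102 + 232\right) 105 = 130 \cdot 105 = 13650$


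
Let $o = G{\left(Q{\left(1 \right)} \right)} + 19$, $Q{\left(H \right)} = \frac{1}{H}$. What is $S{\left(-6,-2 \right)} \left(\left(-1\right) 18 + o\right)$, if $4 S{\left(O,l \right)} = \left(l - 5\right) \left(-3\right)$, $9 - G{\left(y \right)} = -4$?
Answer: $\frac{147}{2} \approx 73.5$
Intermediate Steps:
$G{\left(y \right)} = 13$ ($G{\left(y \right)} = 9 - -4 = 9 + 4 = 13$)
$o = 32$ ($o = 13 + 19 = 32$)
$S{\left(O,l \right)} = \frac{15}{4} - \frac{3 l}{4}$ ($S{\left(O,l \right)} = \frac{\left(l - 5\right) \left(-3\right)}{4} = \frac{\left(-5 + l\right) \left(-3\right)}{4} = \frac{15 - 3 l}{4} = \frac{15}{4} - \frac{3 l}{4}$)
$S{\left(-6,-2 \right)} \left(\left(-1\right) 18 + o\right) = \left(\frac{15}{4} - - \frac{3}{2}\right) \left(\left(-1\right) 18 + 32\right) = \left(\frac{15}{4} + \frac{3}{2}\right) \left(-18 + 32\right) = \frac{21}{4} \cdot 14 = \frac{147}{2}$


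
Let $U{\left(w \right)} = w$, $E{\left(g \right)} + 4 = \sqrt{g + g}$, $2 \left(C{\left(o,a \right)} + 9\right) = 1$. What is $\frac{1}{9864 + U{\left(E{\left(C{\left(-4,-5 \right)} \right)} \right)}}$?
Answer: $\frac{580}{5718801} - \frac{i \sqrt{17}}{97219617} \approx 0.00010142 - 4.241 \cdot 10^{-8} i$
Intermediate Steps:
$C{\left(o,a \right)} = - \frac{17}{2}$ ($C{\left(o,a \right)} = -9 + \frac{1}{2} \cdot 1 = -9 + \frac{1}{2} = - \frac{17}{2}$)
$E{\left(g \right)} = -4 + \sqrt{2} \sqrt{g}$ ($E{\left(g \right)} = -4 + \sqrt{g + g} = -4 + \sqrt{2 g} = -4 + \sqrt{2} \sqrt{g}$)
$\frac{1}{9864 + U{\left(E{\left(C{\left(-4,-5 \right)} \right)} \right)}} = \frac{1}{9864 - \left(4 - \sqrt{2} \sqrt{- \frac{17}{2}}\right)} = \frac{1}{9864 - \left(4 - \sqrt{2} \frac{i \sqrt{34}}{2}\right)} = \frac{1}{9864 - \left(4 - i \sqrt{17}\right)} = \frac{1}{9860 + i \sqrt{17}}$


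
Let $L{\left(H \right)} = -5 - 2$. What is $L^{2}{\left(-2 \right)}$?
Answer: $49$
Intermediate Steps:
$L{\left(H \right)} = -7$
$L^{2}{\left(-2 \right)} = \left(-7\right)^{2} = 49$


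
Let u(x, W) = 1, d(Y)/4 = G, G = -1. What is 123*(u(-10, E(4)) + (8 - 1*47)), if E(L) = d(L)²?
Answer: -4674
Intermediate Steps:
d(Y) = -4 (d(Y) = 4*(-1) = -4)
E(L) = 16 (E(L) = (-4)² = 16)
123*(u(-10, E(4)) + (8 - 1*47)) = 123*(1 + (8 - 1*47)) = 123*(1 + (8 - 47)) = 123*(1 - 39) = 123*(-38) = -4674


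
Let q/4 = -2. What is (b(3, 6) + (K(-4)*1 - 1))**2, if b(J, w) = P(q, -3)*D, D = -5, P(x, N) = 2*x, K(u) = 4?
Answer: 6889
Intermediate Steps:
q = -8 (q = 4*(-2) = -8)
b(J, w) = 80 (b(J, w) = (2*(-8))*(-5) = -16*(-5) = 80)
(b(3, 6) + (K(-4)*1 - 1))**2 = (80 + (4*1 - 1))**2 = (80 + (4 - 1))**2 = (80 + 3)**2 = 83**2 = 6889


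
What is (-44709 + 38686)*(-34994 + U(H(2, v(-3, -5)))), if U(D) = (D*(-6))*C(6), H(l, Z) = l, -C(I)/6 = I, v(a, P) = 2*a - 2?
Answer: 208166926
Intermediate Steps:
v(a, P) = -2 + 2*a
C(I) = -6*I
U(D) = 216*D (U(D) = (D*(-6))*(-6*6) = -6*D*(-36) = 216*D)
(-44709 + 38686)*(-34994 + U(H(2, v(-3, -5)))) = (-44709 + 38686)*(-34994 + 216*2) = -6023*(-34994 + 432) = -6023*(-34562) = 208166926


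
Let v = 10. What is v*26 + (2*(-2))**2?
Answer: 276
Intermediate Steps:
v*26 + (2*(-2))**2 = 10*26 + (2*(-2))**2 = 260 + (-4)**2 = 260 + 16 = 276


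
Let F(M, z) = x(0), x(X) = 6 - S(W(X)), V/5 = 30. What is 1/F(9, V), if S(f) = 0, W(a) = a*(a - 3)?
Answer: ⅙ ≈ 0.16667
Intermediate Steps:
V = 150 (V = 5*30 = 150)
W(a) = a*(-3 + a)
x(X) = 6 (x(X) = 6 - 1*0 = 6 + 0 = 6)
F(M, z) = 6
1/F(9, V) = 1/6 = ⅙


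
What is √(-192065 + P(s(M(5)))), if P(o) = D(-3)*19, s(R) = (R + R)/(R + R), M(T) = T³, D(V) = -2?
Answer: I*√192103 ≈ 438.3*I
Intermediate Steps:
s(R) = 1 (s(R) = (2*R)/((2*R)) = (2*R)*(1/(2*R)) = 1)
P(o) = -38 (P(o) = -2*19 = -38)
√(-192065 + P(s(M(5)))) = √(-192065 - 38) = √(-192103) = I*√192103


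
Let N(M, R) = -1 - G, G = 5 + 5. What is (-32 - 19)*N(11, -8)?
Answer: 561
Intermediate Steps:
G = 10
N(M, R) = -11 (N(M, R) = -1 - 1*10 = -1 - 10 = -11)
(-32 - 19)*N(11, -8) = (-32 - 19)*(-11) = -51*(-11) = 561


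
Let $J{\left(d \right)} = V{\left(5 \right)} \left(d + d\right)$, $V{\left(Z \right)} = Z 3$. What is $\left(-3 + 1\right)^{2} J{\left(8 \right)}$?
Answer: $960$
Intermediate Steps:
$V{\left(Z \right)} = 3 Z$
$J{\left(d \right)} = 30 d$ ($J{\left(d \right)} = 3 \cdot 5 \left(d + d\right) = 15 \cdot 2 d = 30 d$)
$\left(-3 + 1\right)^{2} J{\left(8 \right)} = \left(-3 + 1\right)^{2} \cdot 30 \cdot 8 = \left(-2\right)^{2} \cdot 240 = 4 \cdot 240 = 960$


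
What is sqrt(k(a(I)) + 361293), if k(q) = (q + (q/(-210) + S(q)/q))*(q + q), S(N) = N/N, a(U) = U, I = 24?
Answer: sqrt(443990855)/35 ≈ 602.03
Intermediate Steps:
S(N) = 1
k(q) = 2*q*(1/q + 209*q/210) (k(q) = (q + (q/(-210) + 1/q))*(q + q) = (q + (q*(-1/210) + 1/q))*(2*q) = (q + (-q/210 + 1/q))*(2*q) = (q + (1/q - q/210))*(2*q) = (1/q + 209*q/210)*(2*q) = 2*q*(1/q + 209*q/210))
sqrt(k(a(I)) + 361293) = sqrt((2 + (209/105)*24**2) + 361293) = sqrt((2 + (209/105)*576) + 361293) = sqrt((2 + 40128/35) + 361293) = sqrt(40198/35 + 361293) = sqrt(12685453/35) = sqrt(443990855)/35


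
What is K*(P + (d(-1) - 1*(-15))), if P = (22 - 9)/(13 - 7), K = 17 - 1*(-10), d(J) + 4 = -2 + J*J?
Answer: 657/2 ≈ 328.50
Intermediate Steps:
d(J) = -6 + J² (d(J) = -4 + (-2 + J*J) = -4 + (-2 + J²) = -6 + J²)
K = 27 (K = 17 + 10 = 27)
P = 13/6 ≈ 2.1667
K*(P + (d(-1) - 1*(-15))) = 27*(13/6 + ((-6 + (-1)²) - 1*(-15))) = 27*(13/6 + ((-6 + 1) + 15)) = 27*(13/6 + (-5 + 15)) = 27*(13/6 + 10) = 27*(73/6) = 657/2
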